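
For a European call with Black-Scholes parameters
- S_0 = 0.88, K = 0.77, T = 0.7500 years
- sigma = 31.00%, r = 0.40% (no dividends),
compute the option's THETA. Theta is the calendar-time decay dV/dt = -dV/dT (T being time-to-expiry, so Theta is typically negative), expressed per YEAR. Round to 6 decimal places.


d1 = 0.6427915910; d2 = 0.3743237159
phi(d1) = 0.3244807561; exp(-qT) = 1.0000000000; exp(-rT) = 0.9970044955
Theta = -S*exp(-qT)*phi(d1)*sigma/(2*sqrt(T)) - r*K*exp(-rT)*N(d2) + q*S*exp(-qT)*N(d1)
N(d1) = 0.7398203299; N(d2) = 0.6459182551; sqrt(T) = 0.8660254038
Term 1 = -0.8800 * 1.0000000000 * 0.3244807561 * 0.3100 / (2 * 0.8660254038) = -0.0511060934
Term 2 = -0.0040 * 0.7700 * 0.9970044955 * 0.6459182551 = -0.0019834689
Term 3 = 0 (no dividend yield, q = 0)
Theta = -0.0511060934 + (-0.0019834689) + (0.0000000000) = -0.053090

Answer: Theta = -0.053090


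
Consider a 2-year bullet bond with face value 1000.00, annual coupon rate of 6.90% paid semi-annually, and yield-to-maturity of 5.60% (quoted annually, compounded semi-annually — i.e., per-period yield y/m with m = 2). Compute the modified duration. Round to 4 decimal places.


Answer: Modified duration = 1.8516

Derivation:
Coupon per period c = face * coupon_rate / m = 34.500000
Periods per year m = 2; per-period yield y/m = 0.028000
Number of cashflows N = 4
Cashflows (t years, CF_t, discount factor 1/(1+y/m)^(m*t), PV):
  t = 0.5000: CF_t = 34.500000, DF = 0.972763, PV = 33.560311
  t = 1.0000: CF_t = 34.500000, DF = 0.946267, PV = 32.646217
  t = 1.5000: CF_t = 34.500000, DF = 0.920493, PV = 31.757021
  t = 2.0000: CF_t = 1034.500000, DF = 0.895422, PV = 926.313592
Price P = sum_t PV_t = 1024.277141
First compute Macaulay numerator sum_t t * PV_t:
  t * PV_t at t = 0.5000: 16.780156
  t * PV_t at t = 1.0000: 32.646217
  t * PV_t at t = 1.5000: 47.635531
  t * PV_t at t = 2.0000: 1852.627183
Macaulay duration D = 1949.689087 / 1024.277141 = 1.903478
Modified duration = D / (1 + y/m) = 1.903478 / (1 + 0.028000) = 1.851632


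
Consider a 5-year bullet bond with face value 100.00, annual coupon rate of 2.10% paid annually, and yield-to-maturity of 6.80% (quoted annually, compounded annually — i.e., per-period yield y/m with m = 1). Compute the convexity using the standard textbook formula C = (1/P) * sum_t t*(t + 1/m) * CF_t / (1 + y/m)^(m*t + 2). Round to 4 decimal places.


Coupon per period c = face * coupon_rate / m = 2.100000
Periods per year m = 1; per-period yield y/m = 0.068000
Number of cashflows N = 5
Cashflows (t years, CF_t, discount factor 1/(1+y/m)^(m*t), PV):
  t = 1.0000: CF_t = 2.100000, DF = 0.936330, PV = 1.966292
  t = 2.0000: CF_t = 2.100000, DF = 0.876713, PV = 1.841098
  t = 3.0000: CF_t = 2.100000, DF = 0.820892, PV = 1.723874
  t = 4.0000: CF_t = 2.100000, DF = 0.768626, PV = 1.614114
  t = 5.0000: CF_t = 102.100000, DF = 0.719687, PV = 73.480056
Price P = sum_t PV_t = 80.625434
Convexity numerator sum_t t*(t + 1/m) * CF_t / (1+y/m)^(m*t + 2):
  t = 1.0000: term = 3.447748
  t = 2.0000: term = 9.684686
  t = 3.0000: term = 18.136116
  t = 4.0000: term = 28.302303
  t = 5.0000: term = 1932.627825
Convexity = (1/P) * sum = 1992.198677 / 80.625434 = 24.709308

Answer: Convexity = 24.7093


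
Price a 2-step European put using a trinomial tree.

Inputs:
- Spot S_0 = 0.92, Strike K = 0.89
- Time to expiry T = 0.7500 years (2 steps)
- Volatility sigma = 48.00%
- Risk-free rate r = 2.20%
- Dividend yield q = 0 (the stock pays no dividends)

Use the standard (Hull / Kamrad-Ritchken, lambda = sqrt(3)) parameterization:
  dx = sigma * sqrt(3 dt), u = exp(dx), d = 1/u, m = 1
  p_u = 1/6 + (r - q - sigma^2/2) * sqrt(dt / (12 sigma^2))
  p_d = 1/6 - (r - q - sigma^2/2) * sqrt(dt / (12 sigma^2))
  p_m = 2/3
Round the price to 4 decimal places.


Answer: Price = V(0,0) = 0.1110

Derivation:
dt = T/N = 0.375000; dx = sigma*sqrt(3*dt) = 0.509117
u = exp(dx) = 1.663821; d = 1/u = 0.601026
p_u = 0.132343, p_m = 0.666667, p_d = 0.200991
Discount per step: exp(-r*dt) = 0.991784
Stock lattice S(k, j) with j the centered position index:
  k=0: S(0,+0) = 0.9200
  k=1: S(1,-1) = 0.5529; S(1,+0) = 0.9200; S(1,+1) = 1.5307
  k=2: S(2,-2) = 0.3323; S(2,-1) = 0.5529; S(2,+0) = 0.9200; S(2,+1) = 1.5307; S(2,+2) = 2.5468
Terminal payoffs V(N, j) = max(K - S_T, 0):
  V(2,-2) = 0.557666; V(2,-1) = 0.337056; V(2,+0) = 0.000000; V(2,+1) = 0.000000; V(2,+2) = 0.000000
Backward induction: V(k, j) = exp(-r*dt) * [p_u * V(k+1, j+1) + p_m * V(k+1, j) + p_d * V(k+1, j-1)]
  V(1,-1) = exp(-r*dt) * [p_u*0.000000 + p_m*0.337056 + p_d*0.557666] = 0.334023
  V(1,+0) = exp(-r*dt) * [p_u*0.000000 + p_m*0.000000 + p_d*0.337056] = 0.067189
  V(1,+1) = exp(-r*dt) * [p_u*0.000000 + p_m*0.000000 + p_d*0.000000] = 0.000000
  V(0,+0) = exp(-r*dt) * [p_u*0.000000 + p_m*0.067189 + p_d*0.334023] = 0.111008


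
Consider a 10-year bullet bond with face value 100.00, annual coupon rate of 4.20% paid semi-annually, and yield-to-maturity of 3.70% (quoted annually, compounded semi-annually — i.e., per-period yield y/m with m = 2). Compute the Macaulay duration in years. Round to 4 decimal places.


Coupon per period c = face * coupon_rate / m = 2.100000
Periods per year m = 2; per-period yield y/m = 0.018500
Number of cashflows N = 20
Cashflows (t years, CF_t, discount factor 1/(1+y/m)^(m*t), PV):
  t = 0.5000: CF_t = 2.100000, DF = 0.981836, PV = 2.061856
  t = 1.0000: CF_t = 2.100000, DF = 0.964002, PV = 2.024404
  t = 1.5000: CF_t = 2.100000, DF = 0.946492, PV = 1.987633
  t = 2.0000: CF_t = 2.100000, DF = 0.929300, PV = 1.951530
  t = 2.5000: CF_t = 2.100000, DF = 0.912420, PV = 1.916082
  t = 3.0000: CF_t = 2.100000, DF = 0.895847, PV = 1.881279
  t = 3.5000: CF_t = 2.100000, DF = 0.879575, PV = 1.847107
  t = 4.0000: CF_t = 2.100000, DF = 0.863598, PV = 1.813556
  t = 4.5000: CF_t = 2.100000, DF = 0.847912, PV = 1.780615
  t = 5.0000: CF_t = 2.100000, DF = 0.832510, PV = 1.748272
  t = 5.5000: CF_t = 2.100000, DF = 0.817389, PV = 1.716516
  t = 6.0000: CF_t = 2.100000, DF = 0.802542, PV = 1.685338
  t = 6.5000: CF_t = 2.100000, DF = 0.787964, PV = 1.654725
  t = 7.0000: CF_t = 2.100000, DF = 0.773652, PV = 1.624669
  t = 7.5000: CF_t = 2.100000, DF = 0.759599, PV = 1.595158
  t = 8.0000: CF_t = 2.100000, DF = 0.745802, PV = 1.566184
  t = 8.5000: CF_t = 2.100000, DF = 0.732255, PV = 1.537736
  t = 9.0000: CF_t = 2.100000, DF = 0.718954, PV = 1.509804
  t = 9.5000: CF_t = 2.100000, DF = 0.705895, PV = 1.482380
  t = 10.0000: CF_t = 102.100000, DF = 0.693074, PV = 70.762811
Price P = sum_t PV_t = 104.147655
Macaulay numerator sum_t t * PV_t:
  t * PV_t at t = 0.5000: 1.030928
  t * PV_t at t = 1.0000: 2.024404
  t * PV_t at t = 1.5000: 2.981449
  t * PV_t at t = 2.0000: 3.903059
  t * PV_t at t = 2.5000: 4.790205
  t * PV_t at t = 3.0000: 5.643836
  t * PV_t at t = 3.5000: 6.464875
  t * PV_t at t = 4.0000: 7.254225
  t * PV_t at t = 4.5000: 8.012767
  t * PV_t at t = 5.0000: 8.741359
  t * PV_t at t = 5.5000: 9.440840
  t * PV_t at t = 6.0000: 10.112025
  t * PV_t at t = 6.5000: 10.755713
  t * PV_t at t = 7.0000: 11.372681
  t * PV_t at t = 7.5000: 11.963687
  t * PV_t at t = 8.0000: 12.529471
  t * PV_t at t = 8.5000: 13.070754
  t * PV_t at t = 9.0000: 13.588240
  t * PV_t at t = 9.5000: 14.082614
  t * PV_t at t = 10.0000: 707.628108
Macaulay duration D = (sum_t t * PV_t) / P = 865.391242 / 104.147655 = 8.309272

Answer: Macaulay duration = 8.3093 years


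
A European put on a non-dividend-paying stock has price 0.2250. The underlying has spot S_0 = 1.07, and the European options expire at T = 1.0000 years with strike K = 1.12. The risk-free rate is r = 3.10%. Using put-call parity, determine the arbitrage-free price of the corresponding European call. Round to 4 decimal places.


Answer: Call price = 0.2092

Derivation:
Put-call parity: C - P = S_0 * exp(-qT) - K * exp(-rT).
S_0 * exp(-qT) = 1.0700 * 1.00000000 = 1.07000000
K * exp(-rT) = 1.1200 * 0.96947557 = 1.08581264
C = P + S*exp(-qT) - K*exp(-rT)
C = 0.2250 + 1.07000000 - 1.08581264 = 0.2092


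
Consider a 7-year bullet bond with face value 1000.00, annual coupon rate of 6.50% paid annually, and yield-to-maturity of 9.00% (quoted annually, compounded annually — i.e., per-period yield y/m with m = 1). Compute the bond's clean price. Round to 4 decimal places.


Coupon per period c = face * coupon_rate / m = 65.000000
Periods per year m = 1; per-period yield y/m = 0.090000
Number of cashflows N = 7
Cashflows (t years, CF_t, discount factor 1/(1+y/m)^(m*t), PV):
  t = 1.0000: CF_t = 65.000000, DF = 0.917431, PV = 59.633028
  t = 2.0000: CF_t = 65.000000, DF = 0.841680, PV = 54.709200
  t = 3.0000: CF_t = 65.000000, DF = 0.772183, PV = 50.191926
  t = 4.0000: CF_t = 65.000000, DF = 0.708425, PV = 46.047639
  t = 5.0000: CF_t = 65.000000, DF = 0.649931, PV = 42.245540
  t = 6.0000: CF_t = 65.000000, DF = 0.596267, PV = 38.757376
  t = 7.0000: CF_t = 1065.000000, DF = 0.547034, PV = 582.591471
Price P = sum_t PV_t = 874.176179

Answer: Price = 874.1762


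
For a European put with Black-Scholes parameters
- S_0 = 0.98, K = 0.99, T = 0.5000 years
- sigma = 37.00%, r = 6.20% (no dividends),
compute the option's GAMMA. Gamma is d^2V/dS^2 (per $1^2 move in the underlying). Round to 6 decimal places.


Answer: Gamma = 1.521863

Derivation:
d1 = 0.2104985357; d2 = -0.0511309734
phi(d1) = 0.3902009758; exp(-qT) = 1.0000000000; exp(-rT) = 0.9694755731
Gamma = exp(-qT) * phi(d1) / (S * sigma * sqrt(T)) = 1.0000000000 * 0.3902009758 / (0.9800 * 0.3700 * 0.7071067812) = 1.521863


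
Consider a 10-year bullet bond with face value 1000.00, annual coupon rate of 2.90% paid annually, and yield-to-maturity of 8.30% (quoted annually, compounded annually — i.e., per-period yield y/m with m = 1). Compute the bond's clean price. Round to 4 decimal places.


Answer: Price = 642.5079

Derivation:
Coupon per period c = face * coupon_rate / m = 29.000000
Periods per year m = 1; per-period yield y/m = 0.083000
Number of cashflows N = 10
Cashflows (t years, CF_t, discount factor 1/(1+y/m)^(m*t), PV):
  t = 1.0000: CF_t = 29.000000, DF = 0.923361, PV = 26.777470
  t = 2.0000: CF_t = 29.000000, DF = 0.852596, PV = 24.725272
  t = 3.0000: CF_t = 29.000000, DF = 0.787254, PV = 22.830353
  t = 4.0000: CF_t = 29.000000, DF = 0.726919, PV = 21.080658
  t = 5.0000: CF_t = 29.000000, DF = 0.671209, PV = 19.465059
  t = 6.0000: CF_t = 29.000000, DF = 0.619768, PV = 17.973277
  t = 7.0000: CF_t = 29.000000, DF = 0.572270, PV = 16.595823
  t = 8.0000: CF_t = 29.000000, DF = 0.528412, PV = 15.323937
  t = 9.0000: CF_t = 29.000000, DF = 0.487915, PV = 14.149526
  t = 10.0000: CF_t = 1029.000000, DF = 0.450521, PV = 463.586530
Price P = sum_t PV_t = 642.507905


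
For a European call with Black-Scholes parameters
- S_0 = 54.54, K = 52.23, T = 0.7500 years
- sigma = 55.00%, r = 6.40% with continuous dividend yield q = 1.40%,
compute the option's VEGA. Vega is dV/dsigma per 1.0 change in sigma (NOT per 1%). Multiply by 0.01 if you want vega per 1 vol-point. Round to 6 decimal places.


Answer: Vega = 17.159066

Derivation:
d1 = 0.4077454082; d2 = -0.0685685639
phi(d1) = 0.3671199327; exp(-qT) = 0.9895549326; exp(-rT) = 0.9531337871
Vega = S * exp(-qT) * phi(d1) * sqrt(T) = 54.5400 * 0.9895549326 * 0.3671199327 * 0.8660254038 = 17.159066


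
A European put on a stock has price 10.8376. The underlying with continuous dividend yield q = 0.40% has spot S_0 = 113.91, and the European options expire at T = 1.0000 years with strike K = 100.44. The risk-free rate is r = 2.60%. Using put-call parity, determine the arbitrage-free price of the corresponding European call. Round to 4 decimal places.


Put-call parity: C - P = S_0 * exp(-qT) - K * exp(-rT).
S_0 * exp(-qT) = 113.9100 * 0.99600799 = 113.45527007
K * exp(-rT) = 100.4400 * 0.97433509 = 97.86221640
C = P + S*exp(-qT) - K*exp(-rT)
C = 10.8376 + 113.45527007 - 97.86221640 = 26.4307

Answer: Call price = 26.4307


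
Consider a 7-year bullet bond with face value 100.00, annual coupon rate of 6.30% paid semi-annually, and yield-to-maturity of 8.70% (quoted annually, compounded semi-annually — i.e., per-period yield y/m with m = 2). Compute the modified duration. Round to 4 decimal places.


Coupon per period c = face * coupon_rate / m = 3.150000
Periods per year m = 2; per-period yield y/m = 0.043500
Number of cashflows N = 14
Cashflows (t years, CF_t, discount factor 1/(1+y/m)^(m*t), PV):
  t = 0.5000: CF_t = 3.150000, DF = 0.958313, PV = 3.018687
  t = 1.0000: CF_t = 3.150000, DF = 0.918365, PV = 2.892848
  t = 1.5000: CF_t = 3.150000, DF = 0.880081, PV = 2.772255
  t = 2.0000: CF_t = 3.150000, DF = 0.843393, PV = 2.656689
  t = 2.5000: CF_t = 3.150000, DF = 0.808235, PV = 2.545941
  t = 3.0000: CF_t = 3.150000, DF = 0.774543, PV = 2.439809
  t = 3.5000: CF_t = 3.150000, DF = 0.742254, PV = 2.338102
  t = 4.0000: CF_t = 3.150000, DF = 0.711312, PV = 2.240634
  t = 4.5000: CF_t = 3.150000, DF = 0.681660, PV = 2.147230
  t = 5.0000: CF_t = 3.150000, DF = 0.653244, PV = 2.057719
  t = 5.5000: CF_t = 3.150000, DF = 0.626013, PV = 1.971939
  t = 6.0000: CF_t = 3.150000, DF = 0.599916, PV = 1.889736
  t = 6.5000: CF_t = 3.150000, DF = 0.574908, PV = 1.810959
  t = 7.0000: CF_t = 103.150000, DF = 0.550942, PV = 56.829637
Price P = sum_t PV_t = 87.612185
First compute Macaulay numerator sum_t t * PV_t:
  t * PV_t at t = 0.5000: 1.509344
  t * PV_t at t = 1.0000: 2.892848
  t * PV_t at t = 1.5000: 4.158383
  t * PV_t at t = 2.0000: 5.313378
  t * PV_t at t = 2.5000: 6.364852
  t * PV_t at t = 3.0000: 7.319427
  t * PV_t at t = 3.5000: 8.183356
  t * PV_t at t = 4.0000: 8.962536
  t * PV_t at t = 4.5000: 9.662533
  t * PV_t at t = 5.0000: 10.288594
  t * PV_t at t = 5.5000: 10.845667
  t * PV_t at t = 6.0000: 11.338415
  t * PV_t at t = 6.5000: 11.771235
  t * PV_t at t = 7.0000: 397.807461
Macaulay duration D = 496.418028 / 87.612185 = 5.666084
Modified duration = D / (1 + y/m) = 5.666084 / (1 + 0.043500) = 5.429884

Answer: Modified duration = 5.4299


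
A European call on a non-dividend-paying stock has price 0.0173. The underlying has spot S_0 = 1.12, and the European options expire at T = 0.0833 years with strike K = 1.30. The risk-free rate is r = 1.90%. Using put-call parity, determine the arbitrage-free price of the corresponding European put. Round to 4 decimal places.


Put-call parity: C - P = S_0 * exp(-qT) - K * exp(-rT).
S_0 * exp(-qT) = 1.1200 * 1.00000000 = 1.12000000
K * exp(-rT) = 1.3000 * 0.99841855 = 1.29794412
P = C - S*exp(-qT) + K*exp(-rT)
P = 0.0173 - 1.12000000 + 1.29794412 = 0.1952

Answer: Put price = 0.1952


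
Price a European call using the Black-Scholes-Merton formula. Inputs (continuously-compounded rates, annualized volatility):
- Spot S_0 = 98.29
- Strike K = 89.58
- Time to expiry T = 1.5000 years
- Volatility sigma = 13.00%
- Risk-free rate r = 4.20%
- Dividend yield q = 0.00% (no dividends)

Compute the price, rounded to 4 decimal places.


Answer: Price = 15.4333

Derivation:
d1 = (ln(S/K) + (r - q + 0.5*sigma^2) * T) / (sigma * sqrt(T)) = 1.05808669
d2 = d1 - sigma * sqrt(T) = 0.89886985
exp(-rT) = 0.93894347; exp(-qT) = 1.00000000
C = S_0 * exp(-qT) * N(d1) - K * exp(-rT) * N(d2)
N(d1) = 0.85499204; N(d2) = 0.81563901
C = 98.2900 * 1.00000000 * 0.85499204 - 89.5800 * 0.93894347 * 0.81563901 = 15.4333


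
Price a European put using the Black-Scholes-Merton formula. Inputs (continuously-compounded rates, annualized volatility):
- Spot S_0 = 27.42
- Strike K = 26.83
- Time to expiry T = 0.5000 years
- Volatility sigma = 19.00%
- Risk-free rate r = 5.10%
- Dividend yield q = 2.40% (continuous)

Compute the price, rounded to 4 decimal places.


Answer: Price = 1.0054

Derivation:
d1 = (ln(S/K) + (r - q + 0.5*sigma^2) * T) / (sigma * sqrt(T)) = 0.32956393
d2 = d1 - sigma * sqrt(T) = 0.19521365
exp(-rT) = 0.97482238; exp(-qT) = 0.98807171
P = K * exp(-rT) * N(-d2) - S_0 * exp(-qT) * N(-d1)
N(-d1) = 0.37086474; N(-d2) = 0.42261285
P = 26.8300 * 0.97482238 * 0.42261285 - 27.4200 * 0.98807171 * 0.37086474 = 1.0054


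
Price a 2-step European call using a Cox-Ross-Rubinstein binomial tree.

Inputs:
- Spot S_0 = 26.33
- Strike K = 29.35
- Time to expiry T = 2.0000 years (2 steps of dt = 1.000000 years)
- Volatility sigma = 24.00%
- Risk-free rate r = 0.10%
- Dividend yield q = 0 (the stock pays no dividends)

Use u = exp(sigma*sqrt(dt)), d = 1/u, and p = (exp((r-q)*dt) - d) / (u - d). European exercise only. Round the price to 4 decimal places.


dt = T/N = 1.000000
u = exp(sigma*sqrt(dt)) = 1.271249; d = 1/u = 0.786628
p = (exp((r-q)*dt) - d) / (u - d) = 0.442351
Discount per step: exp(-r*dt) = 0.999000
Stock lattice S(k, i) with i counting down-moves:
  k=0: S(0,0) = 26.3300
  k=1: S(1,0) = 33.4720; S(1,1) = 20.7119
  k=2: S(2,0) = 42.5512; S(2,1) = 26.3300; S(2,2) = 16.2926
Terminal payoffs V(N, i) = max(S_T - K, 0):
  V(2,0) = 13.201239; V(2,1) = 0.000000; V(2,2) = 0.000000
Backward induction: V(k, i) = exp(-r*dt) * [p * V(k+1, i) + (1-p) * V(k+1, i+1)].
  V(1,0) = exp(-r*dt) * [p*13.201239 + (1-p)*0.000000] = 5.833743
  V(1,1) = exp(-r*dt) * [p*0.000000 + (1-p)*0.000000] = 0.000000
  V(0,0) = exp(-r*dt) * [p*5.833743 + (1-p)*0.000000] = 2.577982

Answer: Price = V(0,0) = 2.5780


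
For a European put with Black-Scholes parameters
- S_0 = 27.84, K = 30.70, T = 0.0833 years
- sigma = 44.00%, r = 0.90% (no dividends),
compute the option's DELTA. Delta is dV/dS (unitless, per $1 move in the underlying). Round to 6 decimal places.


d1 = -0.7006419464; d2 = -0.8276335997
phi(d1) = 0.3121135854; exp(-qT) = 1.0000000000; exp(-rT) = 0.9992505810
N(-d1) = 0.7582367530
Delta = -exp(-qT) * N(-d1) = -1.0000000000 * 0.7582367530 = -0.758237

Answer: Delta = -0.758237


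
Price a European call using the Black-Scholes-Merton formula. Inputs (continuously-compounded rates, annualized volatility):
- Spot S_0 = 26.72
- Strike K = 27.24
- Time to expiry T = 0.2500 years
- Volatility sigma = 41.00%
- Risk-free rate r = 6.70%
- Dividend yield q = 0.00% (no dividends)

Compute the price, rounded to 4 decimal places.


d1 = (ln(S/K) + (r - q + 0.5*sigma^2) * T) / (sigma * sqrt(T)) = 0.09018716
d2 = d1 - sigma * sqrt(T) = -0.11481284
exp(-rT) = 0.98338950; exp(-qT) = 1.00000000
C = S_0 * exp(-qT) * N(d1) - K * exp(-rT) * N(d2)
N(d1) = 0.53593076; N(d2) = 0.45429673
C = 26.7200 * 1.00000000 * 0.53593076 - 27.2400 * 0.98338950 * 0.45429673 = 2.1506

Answer: Price = 2.1506


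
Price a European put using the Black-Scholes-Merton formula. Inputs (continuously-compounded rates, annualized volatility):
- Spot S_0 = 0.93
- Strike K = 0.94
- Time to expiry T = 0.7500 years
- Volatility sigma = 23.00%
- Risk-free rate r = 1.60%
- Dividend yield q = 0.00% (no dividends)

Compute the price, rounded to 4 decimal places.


d1 = (ln(S/K) + (r - q + 0.5*sigma^2) * T) / (sigma * sqrt(T)) = 0.10614314
d2 = d1 - sigma * sqrt(T) = -0.09304270
exp(-rT) = 0.98807171; exp(-qT) = 1.00000000
P = K * exp(-rT) * N(-d2) - S_0 * exp(-qT) * N(-d1)
N(-d1) = 0.45773439; N(-d2) = 0.53706518
P = 0.9400 * 0.98807171 * 0.53706518 - 0.9300 * 1.00000000 * 0.45773439 = 0.0731

Answer: Price = 0.0731


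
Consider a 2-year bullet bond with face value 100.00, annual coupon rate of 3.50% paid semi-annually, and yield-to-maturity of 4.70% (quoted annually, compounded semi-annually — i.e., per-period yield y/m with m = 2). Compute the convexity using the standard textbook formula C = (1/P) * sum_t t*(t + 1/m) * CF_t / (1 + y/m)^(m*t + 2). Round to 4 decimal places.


Answer: Convexity = 4.6089

Derivation:
Coupon per period c = face * coupon_rate / m = 1.750000
Periods per year m = 2; per-period yield y/m = 0.023500
Number of cashflows N = 4
Cashflows (t years, CF_t, discount factor 1/(1+y/m)^(m*t), PV):
  t = 0.5000: CF_t = 1.750000, DF = 0.977040, PV = 1.709819
  t = 1.0000: CF_t = 1.750000, DF = 0.954606, PV = 1.670561
  t = 1.5000: CF_t = 1.750000, DF = 0.932688, PV = 1.632204
  t = 2.0000: CF_t = 101.750000, DF = 0.911273, PV = 92.722051
Price P = sum_t PV_t = 97.734636
Convexity numerator sum_t t*(t + 1/m) * CF_t / (1+y/m)^(m*t + 2):
  t = 0.5000: term = 0.816102
  t = 1.0000: term = 2.392092
  t = 1.5000: term = 4.674338
  t = 2.0000: term = 442.565280
Convexity = (1/P) * sum = 450.447812 / 97.734636 = 4.608886


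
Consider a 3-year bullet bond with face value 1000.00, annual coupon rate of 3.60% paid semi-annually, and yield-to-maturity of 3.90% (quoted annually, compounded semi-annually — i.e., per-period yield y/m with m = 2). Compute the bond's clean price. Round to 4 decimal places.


Coupon per period c = face * coupon_rate / m = 18.000000
Periods per year m = 2; per-period yield y/m = 0.019500
Number of cashflows N = 6
Cashflows (t years, CF_t, discount factor 1/(1+y/m)^(m*t), PV):
  t = 0.5000: CF_t = 18.000000, DF = 0.980873, PV = 17.655714
  t = 1.0000: CF_t = 18.000000, DF = 0.962112, PV = 17.318012
  t = 1.5000: CF_t = 18.000000, DF = 0.943709, PV = 16.986770
  t = 2.0000: CF_t = 18.000000, DF = 0.925659, PV = 16.661864
  t = 2.5000: CF_t = 18.000000, DF = 0.907954, PV = 16.343172
  t = 3.0000: CF_t = 1018.000000, DF = 0.890588, PV = 906.618125
Price P = sum_t PV_t = 991.583658

Answer: Price = 991.5837


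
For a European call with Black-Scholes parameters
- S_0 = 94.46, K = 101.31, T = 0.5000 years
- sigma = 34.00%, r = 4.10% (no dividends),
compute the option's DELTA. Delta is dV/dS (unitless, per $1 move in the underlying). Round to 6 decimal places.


Answer: Delta = 0.465844

Derivation:
d1 = -0.0857207191; d2 = -0.3261370247
phi(d1) = 0.3974792474; exp(-qT) = 1.0000000000; exp(-rT) = 0.9797086965
N(d1) = 0.4658442156
Delta = exp(-qT) * N(d1) = 1.0000000000 * 0.4658442156 = 0.465844


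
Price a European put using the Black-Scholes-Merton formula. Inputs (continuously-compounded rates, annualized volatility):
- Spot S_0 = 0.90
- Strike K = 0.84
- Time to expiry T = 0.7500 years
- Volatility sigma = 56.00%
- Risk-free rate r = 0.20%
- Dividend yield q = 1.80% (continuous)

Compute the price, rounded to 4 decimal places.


Answer: Price = 0.1419

Derivation:
d1 = (ln(S/K) + (r - q + 0.5*sigma^2) * T) / (sigma * sqrt(T)) = 0.36000443
d2 = d1 - sigma * sqrt(T) = -0.12496979
exp(-rT) = 0.99850112; exp(-qT) = 0.98659072
P = K * exp(-rT) * N(-d2) - S_0 * exp(-qT) * N(-d1)
N(-d1) = 0.35942191; N(-d2) = 0.54972627
P = 0.8400 * 0.99850112 * 0.54972627 - 0.9000 * 0.98659072 * 0.35942191 = 0.1419


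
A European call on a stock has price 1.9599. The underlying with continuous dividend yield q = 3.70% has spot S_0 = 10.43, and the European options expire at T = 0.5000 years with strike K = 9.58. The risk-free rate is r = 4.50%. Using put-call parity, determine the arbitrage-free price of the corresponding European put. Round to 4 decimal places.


Put-call parity: C - P = S_0 * exp(-qT) - K * exp(-rT).
S_0 * exp(-qT) = 10.4300 * 0.98167007 = 10.23881888
K * exp(-rT) = 9.5800 * 0.97775124 = 9.36685685
P = C - S*exp(-qT) + K*exp(-rT)
P = 1.9599 - 10.23881888 + 9.36685685 = 1.0879

Answer: Put price = 1.0879


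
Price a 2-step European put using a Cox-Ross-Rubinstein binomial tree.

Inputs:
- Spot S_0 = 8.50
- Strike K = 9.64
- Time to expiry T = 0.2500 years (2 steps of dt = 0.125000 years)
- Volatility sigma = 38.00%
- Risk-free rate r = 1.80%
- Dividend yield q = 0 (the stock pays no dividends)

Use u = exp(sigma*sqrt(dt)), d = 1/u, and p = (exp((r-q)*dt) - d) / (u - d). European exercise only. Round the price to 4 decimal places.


dt = T/N = 0.125000
u = exp(sigma*sqrt(dt)) = 1.143793; d = 1/u = 0.874284
p = (exp((r-q)*dt) - d) / (u - d) = 0.474821
Discount per step: exp(-r*dt) = 0.997753
Stock lattice S(k, i) with i counting down-moves:
  k=0: S(0,0) = 8.5000
  k=1: S(1,0) = 9.7222; S(1,1) = 7.4314
  k=2: S(2,0) = 11.1202; S(2,1) = 8.5000; S(2,2) = 6.4972
Terminal payoffs V(N, i) = max(K - S_T, 0):
  V(2,0) = 0.000000; V(2,1) = 1.140000; V(2,2) = 3.142837
Backward induction: V(k, i) = exp(-r*dt) * [p * V(k+1, i) + (1-p) * V(k+1, i+1)].
  V(1,0) = exp(-r*dt) * [p*0.000000 + (1-p)*1.140000] = 0.597359
  V(1,1) = exp(-r*dt) * [p*1.140000 + (1-p)*3.142837] = 2.186922
  V(0,0) = exp(-r*dt) * [p*0.597359 + (1-p)*2.186922] = 1.428946

Answer: Price = V(0,0) = 1.4289


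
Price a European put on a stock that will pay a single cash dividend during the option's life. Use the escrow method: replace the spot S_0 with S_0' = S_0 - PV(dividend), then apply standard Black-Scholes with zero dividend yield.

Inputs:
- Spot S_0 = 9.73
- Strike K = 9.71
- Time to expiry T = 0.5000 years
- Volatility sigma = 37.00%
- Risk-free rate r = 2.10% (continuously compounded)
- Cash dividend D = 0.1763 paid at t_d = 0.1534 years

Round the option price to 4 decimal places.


Answer: Price = 1.0246

Derivation:
PV(D) = D * exp(-r * t_d) = 0.1763 * 0.99678378 = 0.17573298
S_0' = S_0 - PV(D) = 9.7300 - 0.17573298 = 9.55426702
d1 = (ln(S_0'/K) + (r + sigma^2/2)*T) / (sigma*sqrt(T)) = 0.10914893
d2 = d1 - sigma*sqrt(T) = -0.15248058
exp(-rT) = 0.98955493
N(-d1) = 0.45654218; N(-d2) = 0.56059605
P = K * exp(-rT) * N(-d2) - S_0' * N(-d1) = 9.7100 * 0.98955493 * 0.56059605 - 9.55426702 * 0.45654218 = 1.0246


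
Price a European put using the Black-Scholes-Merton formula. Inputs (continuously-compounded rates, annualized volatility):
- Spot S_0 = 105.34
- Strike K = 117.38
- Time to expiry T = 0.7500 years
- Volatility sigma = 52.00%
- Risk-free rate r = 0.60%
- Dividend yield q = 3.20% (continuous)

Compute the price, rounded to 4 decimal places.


d1 = (ln(S/K) + (r - q + 0.5*sigma^2) * T) / (sigma * sqrt(T)) = -0.05845299
d2 = d1 - sigma * sqrt(T) = -0.50878620
exp(-rT) = 0.99551011; exp(-qT) = 0.97628571
P = K * exp(-rT) * N(-d2) - S_0 * exp(-qT) * N(-d1)
N(-d1) = 0.52330610; N(-d2) = 0.69454895
P = 117.3800 * 0.99551011 * 0.69454895 - 105.3400 * 0.97628571 * 0.52330610 = 27.3423

Answer: Price = 27.3423


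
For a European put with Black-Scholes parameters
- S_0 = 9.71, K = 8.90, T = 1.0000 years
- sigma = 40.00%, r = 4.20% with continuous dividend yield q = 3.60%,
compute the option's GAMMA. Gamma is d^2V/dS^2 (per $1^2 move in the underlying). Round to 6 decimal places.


Answer: Gamma = 0.090225

Derivation:
d1 = 0.4327625139; d2 = 0.0327625139
phi(d1) = 0.3632804222; exp(-qT) = 0.9646402935; exp(-rT) = 0.9588697806
Gamma = exp(-qT) * phi(d1) / (S * sigma * sqrt(T)) = 0.9646402935 * 0.3632804222 / (9.7100 * 0.4000 * 1.0000000000) = 0.090225


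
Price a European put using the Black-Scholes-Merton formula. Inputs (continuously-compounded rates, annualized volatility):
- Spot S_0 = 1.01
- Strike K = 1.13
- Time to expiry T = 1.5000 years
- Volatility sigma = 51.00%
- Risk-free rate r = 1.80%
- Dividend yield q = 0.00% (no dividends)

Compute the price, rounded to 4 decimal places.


Answer: Price = 0.3059

Derivation:
d1 = (ln(S/K) + (r - q + 0.5*sigma^2) * T) / (sigma * sqrt(T)) = 0.17579924
d2 = d1 - sigma * sqrt(T) = -0.44882065
exp(-rT) = 0.97336124; exp(-qT) = 1.00000000
P = K * exp(-rT) * N(-d2) - S_0 * exp(-qT) * N(-d1)
N(-d1) = 0.43022584; N(-d2) = 0.67321948
P = 1.1300 * 0.97336124 * 0.67321948 - 1.0100 * 1.00000000 * 0.43022584 = 0.3059


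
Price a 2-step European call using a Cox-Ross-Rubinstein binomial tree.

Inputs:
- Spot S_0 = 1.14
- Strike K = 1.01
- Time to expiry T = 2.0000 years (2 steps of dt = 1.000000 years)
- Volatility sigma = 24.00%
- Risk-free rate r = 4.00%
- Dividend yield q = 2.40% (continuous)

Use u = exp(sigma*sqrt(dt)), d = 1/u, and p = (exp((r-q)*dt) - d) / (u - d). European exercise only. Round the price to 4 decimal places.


dt = T/N = 1.000000
u = exp(sigma*sqrt(dt)) = 1.271249; d = 1/u = 0.786628
p = (exp((r-q)*dt) - d) / (u - d) = 0.473567
Discount per step: exp(-r*dt) = 0.960789
Stock lattice S(k, i) with i counting down-moves:
  k=0: S(0,0) = 1.1400
  k=1: S(1,0) = 1.4492; S(1,1) = 0.8968
  k=2: S(2,0) = 1.8423; S(2,1) = 1.1400; S(2,2) = 0.7054
Terminal payoffs V(N, i) = max(S_T - K, 0):
  V(2,0) = 0.832325; V(2,1) = 0.130000; V(2,2) = 0.000000
Backward induction: V(k, i) = exp(-r*dt) * [p * V(k+1, i) + (1-p) * V(k+1, i+1)].
  V(1,0) = exp(-r*dt) * [p*0.832325 + (1-p)*0.130000] = 0.444459
  V(1,1) = exp(-r*dt) * [p*0.130000 + (1-p)*0.000000] = 0.059150
  V(0,0) = exp(-r*dt) * [p*0.444459 + (1-p)*0.059150] = 0.232146

Answer: Price = V(0,0) = 0.2321


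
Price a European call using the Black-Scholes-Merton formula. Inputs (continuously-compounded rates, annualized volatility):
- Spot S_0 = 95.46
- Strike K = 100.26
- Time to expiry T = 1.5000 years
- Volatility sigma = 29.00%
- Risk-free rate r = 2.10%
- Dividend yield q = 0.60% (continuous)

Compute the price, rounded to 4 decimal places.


d1 = (ln(S/K) + (r - q + 0.5*sigma^2) * T) / (sigma * sqrt(T)) = 0.10280959
d2 = d1 - sigma * sqrt(T) = -0.25236642
exp(-rT) = 0.96899096; exp(-qT) = 0.99104038
C = S_0 * exp(-qT) * N(d1) - K * exp(-rT) * N(d2)
N(d1) = 0.54094295; N(d2) = 0.40037893
C = 95.4600 * 0.99104038 * 0.54094295 - 100.2600 * 0.96899096 * 0.40037893 = 12.2785

Answer: Price = 12.2785


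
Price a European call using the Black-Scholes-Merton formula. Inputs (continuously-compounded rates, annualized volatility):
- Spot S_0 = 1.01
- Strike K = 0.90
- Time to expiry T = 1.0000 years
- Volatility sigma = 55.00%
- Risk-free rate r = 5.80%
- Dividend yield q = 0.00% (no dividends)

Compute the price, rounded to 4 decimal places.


d1 = (ln(S/K) + (r - q + 0.5*sigma^2) * T) / (sigma * sqrt(T)) = 0.59011063
d2 = d1 - sigma * sqrt(T) = 0.04011063
exp(-rT) = 0.94364995; exp(-qT) = 1.00000000
C = S_0 * exp(-qT) * N(d1) - K * exp(-rT) * N(d2)
N(d1) = 0.72244176; N(d2) = 0.51599754
C = 1.0100 * 1.00000000 * 0.72244176 - 0.9000 * 0.94364995 * 0.51599754 = 0.2914

Answer: Price = 0.2914


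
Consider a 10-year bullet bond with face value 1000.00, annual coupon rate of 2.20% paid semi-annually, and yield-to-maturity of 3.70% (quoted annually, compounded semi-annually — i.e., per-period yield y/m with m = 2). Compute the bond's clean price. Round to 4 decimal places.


Answer: Price = 875.5704

Derivation:
Coupon per period c = face * coupon_rate / m = 11.000000
Periods per year m = 2; per-period yield y/m = 0.018500
Number of cashflows N = 20
Cashflows (t years, CF_t, discount factor 1/(1+y/m)^(m*t), PV):
  t = 0.5000: CF_t = 11.000000, DF = 0.981836, PV = 10.800196
  t = 1.0000: CF_t = 11.000000, DF = 0.964002, PV = 10.604022
  t = 1.5000: CF_t = 11.000000, DF = 0.946492, PV = 10.411411
  t = 2.0000: CF_t = 11.000000, DF = 0.929300, PV = 10.222298
  t = 2.5000: CF_t = 11.000000, DF = 0.912420, PV = 10.036621
  t = 3.0000: CF_t = 11.000000, DF = 0.895847, PV = 9.854316
  t = 3.5000: CF_t = 11.000000, DF = 0.879575, PV = 9.675323
  t = 4.0000: CF_t = 11.000000, DF = 0.863598, PV = 9.499580
  t = 4.5000: CF_t = 11.000000, DF = 0.847912, PV = 9.327030
  t = 5.0000: CF_t = 11.000000, DF = 0.832510, PV = 9.157614
  t = 5.5000: CF_t = 11.000000, DF = 0.817389, PV = 8.991276
  t = 6.0000: CF_t = 11.000000, DF = 0.802542, PV = 8.827959
  t = 6.5000: CF_t = 11.000000, DF = 0.787964, PV = 8.667608
  t = 7.0000: CF_t = 11.000000, DF = 0.773652, PV = 8.510170
  t = 7.5000: CF_t = 11.000000, DF = 0.759599, PV = 8.355591
  t = 8.0000: CF_t = 11.000000, DF = 0.745802, PV = 8.203821
  t = 8.5000: CF_t = 11.000000, DF = 0.732255, PV = 8.054807
  t = 9.0000: CF_t = 11.000000, DF = 0.718954, PV = 7.908499
  t = 9.5000: CF_t = 11.000000, DF = 0.705895, PV = 7.764850
  t = 10.0000: CF_t = 1011.000000, DF = 0.693074, PV = 700.697372
Price P = sum_t PV_t = 875.570363


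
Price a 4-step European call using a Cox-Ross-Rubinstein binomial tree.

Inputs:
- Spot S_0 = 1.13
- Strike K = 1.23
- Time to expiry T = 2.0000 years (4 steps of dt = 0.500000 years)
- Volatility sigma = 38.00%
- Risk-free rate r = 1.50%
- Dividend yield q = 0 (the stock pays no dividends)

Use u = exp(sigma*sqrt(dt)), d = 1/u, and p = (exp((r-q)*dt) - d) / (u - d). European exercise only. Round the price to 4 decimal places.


dt = T/N = 0.500000
u = exp(sigma*sqrt(dt)) = 1.308263; d = 1/u = 0.764372
p = (exp((r-q)*dt) - d) / (u - d) = 0.447067
Discount per step: exp(-r*dt) = 0.992528
Stock lattice S(k, i) with i counting down-moves:
  k=0: S(0,0) = 1.1300
  k=1: S(1,0) = 1.4783; S(1,1) = 0.8637
  k=2: S(2,0) = 1.9341; S(2,1) = 1.1300; S(2,2) = 0.6602
  k=3: S(3,0) = 2.5303; S(3,1) = 1.4783; S(3,2) = 0.8637; S(3,3) = 0.5047
  k=4: S(4,0) = 3.3102; S(4,1) = 1.9341; S(4,2) = 1.1300; S(4,3) = 0.6602; S(4,4) = 0.3857
Terminal payoffs V(N, i) = max(S_T - K, 0):
  V(4,0) = 2.080238; V(4,1) = 0.704055; V(4,2) = 0.000000; V(4,3) = 0.000000; V(4,4) = 0.000000
Backward induction: V(k, i) = exp(-r*dt) * [p * V(k+1, i) + (1-p) * V(k+1, i+1)].
  V(3,0) = exp(-r*dt) * [p*2.080238 + (1-p)*0.704055] = 1.309444
  V(3,1) = exp(-r*dt) * [p*0.704055 + (1-p)*0.000000] = 0.312408
  V(3,2) = exp(-r*dt) * [p*0.000000 + (1-p)*0.000000] = 0.000000
  V(3,3) = exp(-r*dt) * [p*0.000000 + (1-p)*0.000000] = 0.000000
  V(2,0) = exp(-r*dt) * [p*1.309444 + (1-p)*0.312408] = 0.752485
  V(2,1) = exp(-r*dt) * [p*0.312408 + (1-p)*0.000000] = 0.138624
  V(2,2) = exp(-r*dt) * [p*0.000000 + (1-p)*0.000000] = 0.000000
  V(1,0) = exp(-r*dt) * [p*0.752485 + (1-p)*0.138624] = 0.409975
  V(1,1) = exp(-r*dt) * [p*0.138624 + (1-p)*0.000000] = 0.061511
  V(0,0) = exp(-r*dt) * [p*0.409975 + (1-p)*0.061511] = 0.215674

Answer: Price = V(0,0) = 0.2157


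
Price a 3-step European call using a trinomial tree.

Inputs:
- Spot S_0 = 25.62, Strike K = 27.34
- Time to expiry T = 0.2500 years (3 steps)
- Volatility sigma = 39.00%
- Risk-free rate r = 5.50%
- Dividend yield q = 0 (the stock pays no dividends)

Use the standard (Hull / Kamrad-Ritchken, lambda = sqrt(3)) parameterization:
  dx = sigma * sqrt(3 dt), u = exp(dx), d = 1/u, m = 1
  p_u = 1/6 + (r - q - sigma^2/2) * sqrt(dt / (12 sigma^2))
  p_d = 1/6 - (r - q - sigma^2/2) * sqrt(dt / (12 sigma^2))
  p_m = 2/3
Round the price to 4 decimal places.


Answer: Price = V(0,0) = 1.4834

Derivation:
dt = T/N = 0.083333; dx = sigma*sqrt(3*dt) = 0.195000
u = exp(dx) = 1.215311; d = 1/u = 0.822835
p_u = 0.162169, p_m = 0.666667, p_d = 0.171165
Discount per step: exp(-r*dt) = 0.995427
Stock lattice S(k, j) with j the centered position index:
  k=0: S(0,+0) = 25.6200
  k=1: S(1,-1) = 21.0810; S(1,+0) = 25.6200; S(1,+1) = 31.1363
  k=2: S(2,-2) = 17.3462; S(2,-1) = 21.0810; S(2,+0) = 25.6200; S(2,+1) = 31.1363; S(2,+2) = 37.8402
  k=3: S(3,-3) = 14.2731; S(3,-2) = 17.3462; S(3,-1) = 21.0810; S(3,+0) = 25.6200; S(3,+1) = 31.1363; S(3,+2) = 37.8402; S(3,+3) = 45.9877
Terminal payoffs V(N, j) = max(S_T - K, 0):
  V(3,-3) = 0.000000; V(3,-2) = 0.000000; V(3,-1) = 0.000000; V(3,+0) = 0.000000; V(3,+1) = 3.796267; V(3,+2) = 10.500248; V(3,+3) = 18.647669
Backward induction: V(k, j) = exp(-r*dt) * [p_u * V(k+1, j+1) + p_m * V(k+1, j) + p_d * V(k+1, j-1)]
  V(2,-2) = exp(-r*dt) * [p_u*0.000000 + p_m*0.000000 + p_d*0.000000] = 0.000000
  V(2,-1) = exp(-r*dt) * [p_u*0.000000 + p_m*0.000000 + p_d*0.000000] = 0.000000
  V(2,+0) = exp(-r*dt) * [p_u*3.796267 + p_m*0.000000 + p_d*0.000000] = 0.612821
  V(2,+1) = exp(-r*dt) * [p_u*10.500248 + p_m*3.796267 + p_d*0.000000] = 4.214298
  V(2,+2) = exp(-r*dt) * [p_u*18.647669 + p_m*10.500248 + p_d*3.796267] = 10.625211
  V(1,-1) = exp(-r*dt) * [p_u*0.612821 + p_m*0.000000 + p_d*0.000000] = 0.098926
  V(1,+0) = exp(-r*dt) * [p_u*4.214298 + p_m*0.612821 + p_d*0.000000] = 1.086981
  V(1,+1) = exp(-r*dt) * [p_u*10.625211 + p_m*4.214298 + p_d*0.612821] = 4.616296
  V(0,+0) = exp(-r*dt) * [p_u*4.616296 + p_m*1.086981 + p_d*0.098926] = 1.483392


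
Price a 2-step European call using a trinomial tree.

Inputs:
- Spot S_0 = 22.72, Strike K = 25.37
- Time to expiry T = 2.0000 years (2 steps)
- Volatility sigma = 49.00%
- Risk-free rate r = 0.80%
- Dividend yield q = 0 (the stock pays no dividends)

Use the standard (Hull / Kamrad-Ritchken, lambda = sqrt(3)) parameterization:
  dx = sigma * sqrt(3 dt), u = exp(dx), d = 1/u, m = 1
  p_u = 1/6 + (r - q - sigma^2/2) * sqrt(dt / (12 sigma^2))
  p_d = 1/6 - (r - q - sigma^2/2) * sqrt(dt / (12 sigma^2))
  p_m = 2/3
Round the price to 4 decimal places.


dt = T/N = 1.000000; dx = sigma*sqrt(3*dt) = 0.848705
u = exp(dx) = 2.336619; d = 1/u = 0.427969
p_u = 0.100654, p_m = 0.666667, p_d = 0.232679
Discount per step: exp(-r*dt) = 0.992032
Stock lattice S(k, j) with j the centered position index:
  k=0: S(0,+0) = 22.7200
  k=1: S(1,-1) = 9.7235; S(1,+0) = 22.7200; S(1,+1) = 53.0880
  k=2: S(2,-2) = 4.1613; S(2,-1) = 9.7235; S(2,+0) = 22.7200; S(2,+1) = 53.0880; S(2,+2) = 124.0464
Terminal payoffs V(N, j) = max(S_T - K, 0):
  V(2,-2) = 0.000000; V(2,-1) = 0.000000; V(2,+0) = 0.000000; V(2,+1) = 27.717977; V(2,+2) = 98.676362
Backward induction: V(k, j) = exp(-r*dt) * [p_u * V(k+1, j+1) + p_m * V(k+1, j) + p_d * V(k+1, j-1)]
  V(1,-1) = exp(-r*dt) * [p_u*0.000000 + p_m*0.000000 + p_d*0.000000] = 0.000000
  V(1,+0) = exp(-r*dt) * [p_u*27.717977 + p_m*0.000000 + p_d*0.000000] = 2.767704
  V(1,+1) = exp(-r*dt) * [p_u*98.676362 + p_m*27.717977 + p_d*0.000000] = 28.184474
  V(0,+0) = exp(-r*dt) * [p_u*28.184474 + p_m*2.767704 + p_d*0.000000] = 4.644718

Answer: Price = V(0,0) = 4.6447


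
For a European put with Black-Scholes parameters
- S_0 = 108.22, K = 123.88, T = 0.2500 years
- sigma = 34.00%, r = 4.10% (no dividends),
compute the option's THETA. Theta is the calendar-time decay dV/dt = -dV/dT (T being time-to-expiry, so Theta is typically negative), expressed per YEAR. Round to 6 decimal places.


d1 = -0.6496891935; d2 = -0.8196891935
phi(d1) = 0.3230375989; exp(-qT) = 1.0000000000; exp(-rT) = 0.9898023522
Theta = -S*exp(-qT)*phi(d1)*sigma/(2*sqrt(T)) + r*K*exp(-rT)*N(-d2) - q*S*exp(-qT)*N(-d1)
N(-d1) = 0.7420534971; N(-d2) = 0.7938033440; sqrt(T) = 0.5000000000
Term 1 = -108.2200 * 1.0000000000 * 0.3230375989 * 0.3400 / (2 * 0.5000000000) = -11.8861038440
Term 2 = 0.0410 * 123.8800 * 0.9898023522 * 0.7938033440 = 3.9906759070
Term 3 = 0 (no dividend yield, q = 0)
Theta = -11.8861038440 + (3.9906759070) + (0.0000000000) = -7.895428

Answer: Theta = -7.895428


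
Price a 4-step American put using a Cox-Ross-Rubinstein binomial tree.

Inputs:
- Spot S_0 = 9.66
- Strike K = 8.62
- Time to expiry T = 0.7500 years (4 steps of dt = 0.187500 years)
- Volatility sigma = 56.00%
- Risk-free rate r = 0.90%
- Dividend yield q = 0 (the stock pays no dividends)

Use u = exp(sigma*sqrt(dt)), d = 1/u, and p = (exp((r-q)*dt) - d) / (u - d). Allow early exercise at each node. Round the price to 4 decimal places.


dt = T/N = 0.187500
u = exp(sigma*sqrt(dt)) = 1.274415; d = 1/u = 0.784674
p = (exp((r-q)*dt) - d) / (u - d) = 0.443122
Discount per step: exp(-r*dt) = 0.998314
Stock lattice S(k, i) with i counting down-moves:
  k=0: S(0,0) = 9.6600
  k=1: S(1,0) = 12.3108; S(1,1) = 7.5799
  k=2: S(2,0) = 15.6891; S(2,1) = 9.6600; S(2,2) = 5.9478
  k=3: S(3,0) = 19.9945; S(3,1) = 12.3108; S(3,2) = 7.5799; S(3,3) = 4.6671
  k=4: S(4,0) = 25.4812; S(4,1) = 15.6891; S(4,2) = 9.6600; S(4,3) = 5.9478; S(4,4) = 3.6621
Terminal payoffs V(N, i) = max(K - S_T, 0):
  V(4,0) = 0.000000; V(4,1) = 0.000000; V(4,2) = 0.000000; V(4,3) = 2.672212; V(4,4) = 4.957869
Backward induction: V(k, i) = exp(-r*dt) * [p * V(k+1, i) + (1-p) * V(k+1, i+1)]; then take max(V_cont, immediate exercise) for American.
  V(3,0) = exp(-r*dt) * [p*0.000000 + (1-p)*0.000000] = 0.000000; exercise = 0.000000; V(3,0) = max -> 0.000000
  V(3,1) = exp(-r*dt) * [p*0.000000 + (1-p)*0.000000] = 0.000000; exercise = 0.000000; V(3,1) = max -> 0.000000
  V(3,2) = exp(-r*dt) * [p*0.000000 + (1-p)*2.672212] = 1.485587; exercise = 1.040051; V(3,2) = max -> 1.485587
  V(3,3) = exp(-r*dt) * [p*2.672212 + (1-p)*4.957869] = 3.938392; exercise = 3.952926; V(3,3) = max -> 3.952926
  V(2,0) = exp(-r*dt) * [p*0.000000 + (1-p)*0.000000] = 0.000000; exercise = 0.000000; V(2,0) = max -> 0.000000
  V(2,1) = exp(-r*dt) * [p*0.000000 + (1-p)*1.485587] = 0.825895; exercise = 0.000000; V(2,1) = max -> 0.825895
  V(2,2) = exp(-r*dt) * [p*1.485587 + (1-p)*3.952926] = 2.854772; exercise = 2.672212; V(2,2) = max -> 2.854772
  V(1,0) = exp(-r*dt) * [p*0.000000 + (1-p)*0.825895] = 0.459147; exercise = 0.000000; V(1,0) = max -> 0.459147
  V(1,1) = exp(-r*dt) * [p*0.825895 + (1-p)*2.854772] = 1.952434; exercise = 1.040051; V(1,1) = max -> 1.952434
  V(0,0) = exp(-r*dt) * [p*0.459147 + (1-p)*1.952434] = 1.288549; exercise = 0.000000; V(0,0) = max -> 1.288549

Answer: Price = V(0,0) = 1.2885


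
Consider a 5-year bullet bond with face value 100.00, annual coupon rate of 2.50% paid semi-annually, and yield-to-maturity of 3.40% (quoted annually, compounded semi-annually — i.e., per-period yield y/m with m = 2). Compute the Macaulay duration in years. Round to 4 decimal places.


Answer: Macaulay duration = 4.7241 years

Derivation:
Coupon per period c = face * coupon_rate / m = 1.250000
Periods per year m = 2; per-period yield y/m = 0.017000
Number of cashflows N = 10
Cashflows (t years, CF_t, discount factor 1/(1+y/m)^(m*t), PV):
  t = 0.5000: CF_t = 1.250000, DF = 0.983284, PV = 1.229105
  t = 1.0000: CF_t = 1.250000, DF = 0.966848, PV = 1.208560
  t = 1.5000: CF_t = 1.250000, DF = 0.950686, PV = 1.188358
  t = 2.0000: CF_t = 1.250000, DF = 0.934795, PV = 1.168493
  t = 2.5000: CF_t = 1.250000, DF = 0.919169, PV = 1.148961
  t = 3.0000: CF_t = 1.250000, DF = 0.903804, PV = 1.129755
  t = 3.5000: CF_t = 1.250000, DF = 0.888696, PV = 1.110870
  t = 4.0000: CF_t = 1.250000, DF = 0.873841, PV = 1.092301
  t = 4.5000: CF_t = 1.250000, DF = 0.859234, PV = 1.074042
  t = 5.0000: CF_t = 101.250000, DF = 0.844871, PV = 85.543202
Price P = sum_t PV_t = 95.893648
Macaulay numerator sum_t t * PV_t:
  t * PV_t at t = 0.5000: 0.614553
  t * PV_t at t = 1.0000: 1.208560
  t * PV_t at t = 1.5000: 1.782536
  t * PV_t at t = 2.0000: 2.336986
  t * PV_t at t = 2.5000: 2.872402
  t * PV_t at t = 3.0000: 3.389265
  t * PV_t at t = 3.5000: 3.888046
  t * PV_t at t = 4.0000: 4.369205
  t * PV_t at t = 4.5000: 4.833191
  t * PV_t at t = 5.0000: 427.716010
Macaulay duration D = (sum_t t * PV_t) / P = 453.010754 / 95.893648 = 4.724096
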